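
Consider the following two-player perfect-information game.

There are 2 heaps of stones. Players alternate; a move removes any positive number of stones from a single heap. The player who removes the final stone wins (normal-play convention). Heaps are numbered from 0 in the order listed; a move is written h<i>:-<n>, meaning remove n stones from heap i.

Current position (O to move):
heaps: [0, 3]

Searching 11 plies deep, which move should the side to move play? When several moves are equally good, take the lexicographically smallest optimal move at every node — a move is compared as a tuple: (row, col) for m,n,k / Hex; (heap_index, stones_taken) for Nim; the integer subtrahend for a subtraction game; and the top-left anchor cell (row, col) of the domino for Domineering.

O's best at [(0,3)]: h1:-3

[(0,3)] O move#1: h1:-1:-1/(0,2), h1:-2:-1/(0,1), h1:-3:+1/(0,0)*
[(0,0)] end (terminal -1, X#2); searched (0,3) to 11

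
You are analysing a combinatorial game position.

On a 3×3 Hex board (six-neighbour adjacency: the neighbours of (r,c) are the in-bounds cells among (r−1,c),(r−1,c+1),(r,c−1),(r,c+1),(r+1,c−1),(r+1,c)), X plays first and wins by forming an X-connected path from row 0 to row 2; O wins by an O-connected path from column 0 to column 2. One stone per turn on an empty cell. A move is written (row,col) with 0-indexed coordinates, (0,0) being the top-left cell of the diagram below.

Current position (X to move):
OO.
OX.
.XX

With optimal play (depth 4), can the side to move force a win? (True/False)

[OO./OX./.XX] X move#1: (0,2):+1/OOX/OX./.XX*, (1,2):-1/OO./OXX/.XX, (2,0):-1/OO./OX./XXX
[OOX/OX./.XX] end (terminal -1, O#2); searched OO./OX./.XX to 4

X winning at [OO./OX./.XX]: True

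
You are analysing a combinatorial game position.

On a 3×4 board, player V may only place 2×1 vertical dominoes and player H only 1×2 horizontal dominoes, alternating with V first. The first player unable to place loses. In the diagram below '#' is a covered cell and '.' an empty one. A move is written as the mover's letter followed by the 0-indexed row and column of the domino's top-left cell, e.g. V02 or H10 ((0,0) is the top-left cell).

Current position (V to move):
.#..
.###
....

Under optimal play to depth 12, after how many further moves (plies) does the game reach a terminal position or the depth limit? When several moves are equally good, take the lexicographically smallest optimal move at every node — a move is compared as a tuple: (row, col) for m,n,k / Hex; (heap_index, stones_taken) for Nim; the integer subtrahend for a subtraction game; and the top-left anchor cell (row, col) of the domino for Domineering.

p1 V@[.#../.###/....]: V00[##../####/....]-1* V10[.#../####/#...]-1
p2 H@[##../####/....]: H02[####/####/....]+1* H20[##../####/##..]+1 H21[##../####/.##.]+1 H22[##../####/..##]+1
p3 V@[####/####/....] terminal -1; root [.#../.###/....] d12

PV length from [.#../.###/....]: 2 plies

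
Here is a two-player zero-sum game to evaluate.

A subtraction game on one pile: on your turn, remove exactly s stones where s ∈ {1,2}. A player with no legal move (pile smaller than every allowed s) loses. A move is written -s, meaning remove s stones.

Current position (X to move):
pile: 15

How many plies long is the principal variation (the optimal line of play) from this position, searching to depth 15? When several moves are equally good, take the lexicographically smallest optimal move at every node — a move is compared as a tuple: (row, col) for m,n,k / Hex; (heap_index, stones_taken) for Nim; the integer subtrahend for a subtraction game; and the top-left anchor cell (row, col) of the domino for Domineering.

PV length from [15]: 10 plies

[15] X move#1: -1:-1/14*, -2:-1/13
[14] O move#2: -1:-1/13, -2:+1/12*
[12] X move#3: -1:-1/11*, -2:-1/10
[11] O move#4: -1:-1/10, -2:+1/9*
[9] X move#5: -1:-1/8*, -2:-1/7
[8] O move#6: -1:-1/7, -2:+1/6*
[6] X move#7: -1:-1/5*, -2:-1/4
[5] O move#8: -1:-1/4, -2:+1/3*
[3] X move#9: -1:-1/2*, -2:-1/1
[2] O move#10: -1:-1/1, -2:+1/0*
[0] end (terminal -1, X#11); searched 15 to 15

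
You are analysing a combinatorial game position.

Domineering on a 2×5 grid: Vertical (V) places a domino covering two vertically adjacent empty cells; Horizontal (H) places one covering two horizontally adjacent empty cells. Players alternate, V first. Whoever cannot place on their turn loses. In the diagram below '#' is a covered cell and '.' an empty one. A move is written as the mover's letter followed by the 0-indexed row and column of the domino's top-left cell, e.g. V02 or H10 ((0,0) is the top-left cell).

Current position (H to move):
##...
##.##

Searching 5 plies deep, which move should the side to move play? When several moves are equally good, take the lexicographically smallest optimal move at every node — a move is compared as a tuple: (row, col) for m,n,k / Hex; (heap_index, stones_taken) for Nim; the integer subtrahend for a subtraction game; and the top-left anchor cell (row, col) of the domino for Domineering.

ply 1, H at ##.../##.## | H02=+1→####./##.##*; H03=-1→##.##/##.##
ply 2: ####./##.## is terminal -1 (V); from ##.../##.## depth 5

H's best at [##.../##.##]: H02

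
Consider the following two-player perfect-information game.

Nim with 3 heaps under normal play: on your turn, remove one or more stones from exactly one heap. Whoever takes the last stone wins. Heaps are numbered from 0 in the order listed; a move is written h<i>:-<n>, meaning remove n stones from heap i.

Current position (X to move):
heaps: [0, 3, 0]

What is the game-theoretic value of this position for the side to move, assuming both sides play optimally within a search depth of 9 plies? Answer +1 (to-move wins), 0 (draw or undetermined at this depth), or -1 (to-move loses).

p1 X@[(0,3,0)]: h1:-1[(0,2,0)]-1 h1:-2[(0,1,0)]-1 h1:-3[(0,0,0)]+1*
p2 O@[(0,0,0)] terminal -1; root [(0,3,0)] d9

value((0,3,0), X) = +1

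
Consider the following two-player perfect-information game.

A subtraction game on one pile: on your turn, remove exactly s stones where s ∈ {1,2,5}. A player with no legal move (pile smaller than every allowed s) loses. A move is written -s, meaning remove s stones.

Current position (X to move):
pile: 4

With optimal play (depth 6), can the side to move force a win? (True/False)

p1 X@[4]: -1[3]+1* -2[2]-1
p2 O@[3]: -1[2]-1* -2[1]-1
p3 X@[2]: -1[1]-1 -2[0]+1*
p4 O@[0] terminal -1; root [4] d6

X winning at [4]: True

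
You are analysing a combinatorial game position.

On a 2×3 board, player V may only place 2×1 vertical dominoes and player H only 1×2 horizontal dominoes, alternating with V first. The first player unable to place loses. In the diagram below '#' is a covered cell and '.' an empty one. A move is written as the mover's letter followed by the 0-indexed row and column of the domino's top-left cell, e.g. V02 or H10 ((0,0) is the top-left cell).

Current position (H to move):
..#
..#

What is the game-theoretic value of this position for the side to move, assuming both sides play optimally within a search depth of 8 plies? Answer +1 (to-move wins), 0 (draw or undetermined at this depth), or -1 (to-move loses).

value(..#/..#, H) = +1

ply 1, H at ..#/..# | H00=+1→###/..#*; H10=+1→..#/###
ply 2: ###/..# is terminal -1 (V); from ..#/..# depth 8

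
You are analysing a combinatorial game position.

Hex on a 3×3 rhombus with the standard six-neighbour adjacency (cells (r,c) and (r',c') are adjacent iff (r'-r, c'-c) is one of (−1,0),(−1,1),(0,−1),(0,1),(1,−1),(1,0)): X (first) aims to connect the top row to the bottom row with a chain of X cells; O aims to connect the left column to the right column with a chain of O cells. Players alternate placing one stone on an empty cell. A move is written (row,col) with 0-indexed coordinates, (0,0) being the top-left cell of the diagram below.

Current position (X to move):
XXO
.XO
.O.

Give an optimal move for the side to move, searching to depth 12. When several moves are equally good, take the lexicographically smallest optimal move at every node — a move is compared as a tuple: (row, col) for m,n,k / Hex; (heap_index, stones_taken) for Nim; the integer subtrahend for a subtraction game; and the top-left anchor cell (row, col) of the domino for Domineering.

ply 1, X at XXO/.XO/.O. | (1,0)=-1→XXO/XXO/.O.; (2,0)=+1→XXO/.XO/XO.*; (2,2)=-1→XXO/.XO/.OX
ply 2: XXO/.XO/XO. is terminal -1 (O); from XXO/.XO/.O. depth 12

X's best at [XXO/.XO/.O.]: (2,0)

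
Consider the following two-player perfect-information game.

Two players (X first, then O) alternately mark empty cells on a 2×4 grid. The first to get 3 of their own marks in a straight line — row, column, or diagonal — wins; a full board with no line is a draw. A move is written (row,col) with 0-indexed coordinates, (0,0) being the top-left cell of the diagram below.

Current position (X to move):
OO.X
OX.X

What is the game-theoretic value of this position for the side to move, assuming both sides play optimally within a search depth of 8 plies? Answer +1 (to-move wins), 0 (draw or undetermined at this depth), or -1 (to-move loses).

value(OO.X/OX.X, X) = +1

ply 1, X at OO.X/OX.X | (0,2)=+0→OOXX/OX.X; (1,2)=+1→OO.X/OXXX*
ply 2: OO.X/OXXX is terminal -1 (O); from OO.X/OX.X depth 8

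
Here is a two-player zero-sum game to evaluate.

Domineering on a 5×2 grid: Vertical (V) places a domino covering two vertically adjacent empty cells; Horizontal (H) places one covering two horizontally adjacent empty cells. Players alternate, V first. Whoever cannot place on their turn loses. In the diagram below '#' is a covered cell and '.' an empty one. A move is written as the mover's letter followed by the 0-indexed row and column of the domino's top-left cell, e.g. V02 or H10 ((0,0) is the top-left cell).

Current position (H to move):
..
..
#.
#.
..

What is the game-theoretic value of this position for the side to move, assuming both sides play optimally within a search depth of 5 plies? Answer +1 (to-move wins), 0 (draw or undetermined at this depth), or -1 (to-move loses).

[../../#./#./..] H move#1: H00:+1/##/../#./#./..*, H10:+1/../##/#./#./.., H40:-1/../../#./#./##
[##/../#./#./..] V move#2: V11:-1/##/.#/##/#./..*, V21:-1/##/../##/##/.., V31:-1/##/../#./##/.#
[##/.#/##/#./..] H move#3: H40:+1/##/.#/##/#./##*
[##/.#/##/#./##] end (terminal -1, V#4); searched ../../#./#./.. to 5

value(../../#./#./.., H) = +1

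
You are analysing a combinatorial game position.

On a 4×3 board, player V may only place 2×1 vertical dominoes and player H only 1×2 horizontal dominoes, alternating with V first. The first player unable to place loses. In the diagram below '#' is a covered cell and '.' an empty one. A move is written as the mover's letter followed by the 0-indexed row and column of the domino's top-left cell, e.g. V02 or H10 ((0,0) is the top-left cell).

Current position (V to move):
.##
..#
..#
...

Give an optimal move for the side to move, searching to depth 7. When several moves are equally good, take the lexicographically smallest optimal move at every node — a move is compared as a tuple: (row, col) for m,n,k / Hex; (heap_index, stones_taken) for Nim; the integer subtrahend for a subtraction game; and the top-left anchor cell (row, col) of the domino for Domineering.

V's best at [.##/..#/..#/...]: V10

[.##/..#/..#/...] V move#1: V00:-1/###/#.#/..#/..., V10:+1/.##/#.#/#.#/...*, V11:+1/.##/.##/.##/..., V20:+1/.##/..#/#.#/#.., V21:+1/.##/..#/.##/.#.
[.##/#.#/#.#/...] H move#2: H30:-1/.##/#.#/#.#/##.*, H31:-1/.##/#.#/#.#/.##
[.##/#.#/#.#/##.] V move#3: V11:+1/.##/###/###/##.*
[.##/###/###/##.] end (terminal -1, H#4); searched .##/..#/..#/... to 7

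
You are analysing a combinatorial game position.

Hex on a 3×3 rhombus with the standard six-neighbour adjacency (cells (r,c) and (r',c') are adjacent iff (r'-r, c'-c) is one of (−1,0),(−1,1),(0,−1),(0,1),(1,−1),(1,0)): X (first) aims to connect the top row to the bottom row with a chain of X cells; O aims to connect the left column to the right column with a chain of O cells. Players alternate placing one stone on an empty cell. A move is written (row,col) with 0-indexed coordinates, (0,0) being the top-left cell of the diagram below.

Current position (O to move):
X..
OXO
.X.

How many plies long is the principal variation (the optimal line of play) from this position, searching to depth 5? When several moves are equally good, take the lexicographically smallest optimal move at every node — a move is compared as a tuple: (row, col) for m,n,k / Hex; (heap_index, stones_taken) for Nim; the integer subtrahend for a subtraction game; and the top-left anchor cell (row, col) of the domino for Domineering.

PV length from [X../OXO/.X.]: 2 plies

p1 O@[X../OXO/.X.]: (0,1)[XO./OXO/.X.]-1* (0,2)[X.O/OXO/.X.]-1 (2,0)[X../OXO/OX.]-1 (2,2)[X../OXO/.XO]-1
p2 X@[XO./OXO/.X.]: (0,2)[XOX/OXO/.X.]+1* (2,0)[XO./OXO/XX.]-1 (2,2)[XO./OXO/.XX]-1
p3 O@[XOX/OXO/.X.] terminal -1; root [X../OXO/.X.] d5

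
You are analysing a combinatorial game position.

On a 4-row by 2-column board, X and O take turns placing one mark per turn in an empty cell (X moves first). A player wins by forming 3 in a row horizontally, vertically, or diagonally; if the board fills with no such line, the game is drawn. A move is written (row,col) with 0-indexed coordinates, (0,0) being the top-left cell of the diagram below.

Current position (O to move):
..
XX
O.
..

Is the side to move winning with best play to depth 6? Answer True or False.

p1 O@[../XX/O./..]: (0,0)[O./XX/O./..]-1 (0,1)[.O/XX/O./..]+0* (2,1)[../XX/OO/..]+0 (3,0)[../XX/O./O.]-1 (3,1)[../XX/O./.O]+0
p2 X@[.O/XX/O./..]: (0,0)[XO/XX/O./..]+0* (2,1)[.O/XX/OX/..]+0 (3,0)[.O/XX/O./X.]+0 (3,1)[.O/XX/O./.X]+0
p3 O@[XO/XX/O./..]: (2,1)[XO/XX/OO/..]+0* (3,0)[XO/XX/O./O.]+0 (3,1)[XO/XX/O./.O]+0
p4 X@[XO/XX/OO/..]: (3,0)[XO/XX/OO/X.]+0* (3,1)[XO/XX/OO/.X]+0
p5 O@[XO/XX/OO/X.]: (3,1)[XO/XX/OO/XO]+0*
p6 X@[XO/XX/OO/XO] terminal +0; root [../XX/O./..] d6

O winning at [../XX/O./..]: False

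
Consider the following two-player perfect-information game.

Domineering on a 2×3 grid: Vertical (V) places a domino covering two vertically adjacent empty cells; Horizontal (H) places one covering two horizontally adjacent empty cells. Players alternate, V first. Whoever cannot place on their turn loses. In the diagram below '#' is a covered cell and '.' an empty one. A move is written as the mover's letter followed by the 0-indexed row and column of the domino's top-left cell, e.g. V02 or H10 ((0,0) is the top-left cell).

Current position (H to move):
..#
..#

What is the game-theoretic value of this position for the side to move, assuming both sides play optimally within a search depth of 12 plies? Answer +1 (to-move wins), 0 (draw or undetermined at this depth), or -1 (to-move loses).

ply 1, H at ..#/..# | H00=+1→###/..#*; H10=+1→..#/###
ply 2: ###/..# is terminal -1 (V); from ..#/..# depth 12

value(..#/..#, H) = +1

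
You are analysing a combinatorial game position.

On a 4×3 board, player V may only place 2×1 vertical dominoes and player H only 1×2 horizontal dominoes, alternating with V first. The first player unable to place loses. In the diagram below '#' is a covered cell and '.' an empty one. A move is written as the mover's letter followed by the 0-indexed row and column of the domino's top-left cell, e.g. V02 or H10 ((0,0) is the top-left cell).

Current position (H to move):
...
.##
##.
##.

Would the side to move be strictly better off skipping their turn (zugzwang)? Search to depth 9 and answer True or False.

[.../.##/##./##.] H move#1: H00:-1/##./.##/##./##.*, H01:-1/.##/.##/##./##.
[##./.##/##./##.] V move#2: V22:+1/##./.##/###/###*
[##./.##/###/###] end (terminal -1, H#3); searched .../.##/##./##. to 9
suppose H passes — search the same position with V to move:
pass> [.../.##/##./##.] V move#1: V00:+1/#../###/##./##.*, V22:-1/.../.##/###/###
pass> [#../###/##./##.] H move#2: H01:-1/###/###/##./##.*
pass> [###/###/##./##.] V move#3: V22:+1/###/###/###/###*
pass> [###/###/###/###] end (terminal -1, H#4); searched .../.##/##./##. to 9
for H: play -1, pass -1

zugzwang(.../.##/##./##., H) = False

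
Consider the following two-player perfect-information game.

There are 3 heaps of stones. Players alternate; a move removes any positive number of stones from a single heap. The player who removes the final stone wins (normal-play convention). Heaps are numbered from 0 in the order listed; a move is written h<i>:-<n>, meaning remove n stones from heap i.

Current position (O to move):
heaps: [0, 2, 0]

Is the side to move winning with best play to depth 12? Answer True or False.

p1 O@[(0,2,0)]: h1:-1[(0,1,0)]-1 h1:-2[(0,0,0)]+1*
p2 X@[(0,0,0)] terminal -1; root [(0,2,0)] d12

O winning at [(0,2,0)]: True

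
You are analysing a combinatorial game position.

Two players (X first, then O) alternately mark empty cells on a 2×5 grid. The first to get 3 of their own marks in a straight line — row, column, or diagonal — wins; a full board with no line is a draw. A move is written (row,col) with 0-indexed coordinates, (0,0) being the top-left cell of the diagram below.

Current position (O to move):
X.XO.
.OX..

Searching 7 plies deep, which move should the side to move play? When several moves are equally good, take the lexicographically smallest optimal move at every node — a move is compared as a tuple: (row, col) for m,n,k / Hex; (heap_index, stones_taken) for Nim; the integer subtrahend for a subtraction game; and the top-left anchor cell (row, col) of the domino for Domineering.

[X.XO./.OX..] O move#1: (0,1):+0/XOXO./.OX..*, (0,4):-1/X.XOO/.OX.., (1,0):-1/X.XO./OOX.., (1,3):-1/X.XO./.OXO., (1,4):-1/X.XO./.OX.O
[XOXO./.OX..] X move#2: (0,4):+0/XOXOX/.OX..*, (1,0):+0/XOXO./XOX.., (1,3):+0/XOXO./.OXX., (1,4):+0/XOXO./.OX.X
[XOXOX/.OX..] O move#3: (1,0):+0/XOXOX/OOX..*, (1,3):+0/XOXOX/.OXO., (1,4):+0/XOXOX/.OX.O
[XOXOX/OOX..] X move#4: (1,3):+0/XOXOX/OOXX.*, (1,4):+0/XOXOX/OOX.X
[XOXOX/OOXX.] O move#5: (1,4):+0/XOXOX/OOXXO*
[XOXOX/OOXXO] end (terminal +0, X#6); searched X.XO./.OX.. to 7

O's best at [X.XO./.OX..]: (0,1)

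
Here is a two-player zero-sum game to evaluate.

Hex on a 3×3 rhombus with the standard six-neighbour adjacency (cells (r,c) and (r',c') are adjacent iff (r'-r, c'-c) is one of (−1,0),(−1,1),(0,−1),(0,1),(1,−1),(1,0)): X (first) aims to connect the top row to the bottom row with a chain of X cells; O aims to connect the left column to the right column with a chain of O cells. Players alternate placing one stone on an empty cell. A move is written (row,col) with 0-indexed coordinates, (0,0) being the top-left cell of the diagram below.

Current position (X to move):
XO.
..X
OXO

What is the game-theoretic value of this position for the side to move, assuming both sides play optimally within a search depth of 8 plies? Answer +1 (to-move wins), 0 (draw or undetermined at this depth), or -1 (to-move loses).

value(XO./..X/OXO, X) = +1

ply 1, X at XO./..X/OXO | (0,2)=+1→XOX/..X/OXO*; (1,0)=+1→XO./X.X/OXO; (1,1)=+1→XO./.XX/OXO
ply 2: XOX/..X/OXO is terminal -1 (O); from XO./..X/OXO depth 8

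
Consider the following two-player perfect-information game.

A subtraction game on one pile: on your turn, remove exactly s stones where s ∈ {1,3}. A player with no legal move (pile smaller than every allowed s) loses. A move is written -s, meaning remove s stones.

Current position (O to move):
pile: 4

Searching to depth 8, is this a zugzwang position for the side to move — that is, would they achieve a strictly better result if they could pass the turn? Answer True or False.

zugzwang(4, O) = True

[4] O move#1: -1:-1/3*, -3:-1/1
[3] X move#2: -1:+1/2*, -3:+1/0
[2] O move#3: -1:-1/1*
[1] X move#4: -1:+1/0*
[0] end (terminal -1, O#5); searched 4 to 8
suppose O passes — search the same position with X to move:
pass> [4] X move#1: -1:-1/3*, -3:-1/1
pass> [3] O move#2: -1:+1/2*, -3:+1/0
pass> [2] X move#3: -1:-1/1*
pass> [1] O move#4: -1:+1/0*
pass> [0] end (terminal -1, X#5); searched 4 to 8
for O: play -1, pass +1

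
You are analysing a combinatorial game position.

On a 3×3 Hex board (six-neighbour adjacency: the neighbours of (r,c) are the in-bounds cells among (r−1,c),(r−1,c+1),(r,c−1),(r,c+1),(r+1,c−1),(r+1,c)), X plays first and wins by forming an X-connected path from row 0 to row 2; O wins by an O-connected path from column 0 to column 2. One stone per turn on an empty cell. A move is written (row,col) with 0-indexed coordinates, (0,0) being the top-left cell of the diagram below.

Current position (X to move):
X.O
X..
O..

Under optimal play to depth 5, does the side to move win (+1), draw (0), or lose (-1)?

[X.O/X../O..] X move#1: (0,1):-1/XXO/X../O..*, (1,1):-1/X.O/XX./O.., (1,2):-1/X.O/X.X/O.., (2,1):-1/X.O/X../OX., (2,2):-1/X.O/X../O.X
[XXO/X../O..] O move#2: (1,1):+1/XXO/XO./O..*, (1,2):+1/XXO/X.O/O.., (2,1):+1/XXO/X../OO., (2,2):+1/XXO/X../O.O
[XXO/XO./O..] end (terminal -1, X#3); searched X.O/X../O.. to 5

value(X.O/X../O.., X) = -1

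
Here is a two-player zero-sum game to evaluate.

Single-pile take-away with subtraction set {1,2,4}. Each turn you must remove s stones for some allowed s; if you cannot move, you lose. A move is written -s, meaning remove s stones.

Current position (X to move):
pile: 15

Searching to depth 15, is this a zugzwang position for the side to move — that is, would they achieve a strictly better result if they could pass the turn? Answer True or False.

[15] X move#1: -1:-1/14*, -2:-1/13, -4:-1/11
[14] O move#2: -1:-1/13, -2:+1/12*, -4:-1/10
[12] X move#3: -1:-1/11*, -2:-1/10, -4:-1/8
[11] O move#4: -1:-1/10, -2:+1/9*, -4:-1/7
[9] X move#5: -1:-1/8*, -2:-1/7, -4:-1/5
[8] O move#6: -1:-1/7, -2:+1/6*, -4:-1/4
[6] X move#7: -1:-1/5*, -2:-1/4, -4:-1/2
[5] O move#8: -1:-1/4, -2:+1/3*, -4:-1/1
[3] X move#9: -1:-1/2*, -2:-1/1
[2] O move#10: -1:-1/1, -2:+1/0*
[0] end (terminal -1, X#11); searched 15 to 15
suppose X passes — search the same position with O to move:
pass> [15] O move#1: -1:-1/14*, -2:-1/13, -4:-1/11
pass> [14] X move#2: -1:-1/13, -2:+1/12*, -4:-1/10
pass> [12] O move#3: -1:-1/11*, -2:-1/10, -4:-1/8
pass> [11] X move#4: -1:-1/10, -2:+1/9*, -4:-1/7
pass> [9] O move#5: -1:-1/8*, -2:-1/7, -4:-1/5
pass> [8] X move#6: -1:-1/7, -2:+1/6*, -4:-1/4
pass> [6] O move#7: -1:-1/5*, -2:-1/4, -4:-1/2
pass> [5] X move#8: -1:-1/4, -2:+1/3*, -4:-1/1
pass> [3] O move#9: -1:-1/2*, -2:-1/1
pass> [2] X move#10: -1:-1/1, -2:+1/0*
pass> [0] end (terminal -1, O#11); searched 15 to 15
for X: play -1, pass +1

zugzwang(15, X) = True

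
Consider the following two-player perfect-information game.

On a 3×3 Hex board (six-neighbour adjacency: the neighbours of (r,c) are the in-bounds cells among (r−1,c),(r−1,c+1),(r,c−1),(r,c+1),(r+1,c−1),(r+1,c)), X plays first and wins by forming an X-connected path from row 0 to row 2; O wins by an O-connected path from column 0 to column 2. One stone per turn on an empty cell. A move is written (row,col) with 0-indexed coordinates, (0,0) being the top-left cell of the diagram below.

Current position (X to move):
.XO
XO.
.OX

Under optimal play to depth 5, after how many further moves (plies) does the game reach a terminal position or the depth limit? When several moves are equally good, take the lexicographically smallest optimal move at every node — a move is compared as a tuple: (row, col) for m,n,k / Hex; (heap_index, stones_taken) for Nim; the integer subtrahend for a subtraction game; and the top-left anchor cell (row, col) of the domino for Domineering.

PV length from [.XO/XO./.OX]: 1 ply

p1 X@[.XO/XO./.OX]: (0,0)[XXO/XO./.OX]-1 (1,2)[.XO/XOX/.OX]-1 (2,0)[.XO/XO./XOX]+1*
p2 O@[.XO/XO./XOX] terminal -1; root [.XO/XO./.OX] d5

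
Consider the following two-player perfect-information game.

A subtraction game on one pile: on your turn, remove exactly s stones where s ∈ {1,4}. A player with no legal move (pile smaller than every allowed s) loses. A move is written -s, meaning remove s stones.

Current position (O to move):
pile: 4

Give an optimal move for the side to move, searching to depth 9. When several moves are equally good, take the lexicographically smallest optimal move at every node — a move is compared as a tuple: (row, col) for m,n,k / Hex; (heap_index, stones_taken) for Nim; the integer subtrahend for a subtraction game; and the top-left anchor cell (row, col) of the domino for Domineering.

[4] O move#1: -1:-1/3, -4:+1/0*
[0] end (terminal -1, X#2); searched 4 to 9

O's best at [4]: -4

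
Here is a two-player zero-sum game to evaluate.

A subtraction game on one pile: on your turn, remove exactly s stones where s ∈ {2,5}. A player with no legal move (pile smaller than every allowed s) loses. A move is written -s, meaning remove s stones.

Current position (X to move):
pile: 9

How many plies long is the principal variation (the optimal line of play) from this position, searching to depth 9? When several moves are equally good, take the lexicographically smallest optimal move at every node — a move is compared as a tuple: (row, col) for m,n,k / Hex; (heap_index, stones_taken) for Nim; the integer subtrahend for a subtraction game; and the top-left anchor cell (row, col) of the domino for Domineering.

ply 1, X at 9 | -2=+1→7*; -5=+1→4
ply 2, O at 7 | -2=-1→5*; -5=-1→2
ply 3, X at 5 | -2=-1→3; -5=+1→0*
ply 4: 0 is terminal -1 (O); from 9 depth 9

PV length from [9]: 3 plies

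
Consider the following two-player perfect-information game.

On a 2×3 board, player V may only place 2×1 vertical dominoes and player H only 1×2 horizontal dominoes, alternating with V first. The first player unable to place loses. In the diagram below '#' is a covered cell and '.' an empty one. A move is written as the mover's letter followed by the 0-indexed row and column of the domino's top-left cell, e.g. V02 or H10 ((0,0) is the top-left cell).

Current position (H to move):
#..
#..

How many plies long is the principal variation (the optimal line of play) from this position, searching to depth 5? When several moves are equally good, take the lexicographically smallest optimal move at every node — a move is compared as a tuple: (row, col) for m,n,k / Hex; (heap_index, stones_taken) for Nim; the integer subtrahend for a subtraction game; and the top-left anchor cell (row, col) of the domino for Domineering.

PV length from [#../#..]: 1 ply

p1 H@[#../#..]: H01[###/#..]+1* H11[#../###]+1
p2 V@[###/#..] terminal -1; root [#../#..] d5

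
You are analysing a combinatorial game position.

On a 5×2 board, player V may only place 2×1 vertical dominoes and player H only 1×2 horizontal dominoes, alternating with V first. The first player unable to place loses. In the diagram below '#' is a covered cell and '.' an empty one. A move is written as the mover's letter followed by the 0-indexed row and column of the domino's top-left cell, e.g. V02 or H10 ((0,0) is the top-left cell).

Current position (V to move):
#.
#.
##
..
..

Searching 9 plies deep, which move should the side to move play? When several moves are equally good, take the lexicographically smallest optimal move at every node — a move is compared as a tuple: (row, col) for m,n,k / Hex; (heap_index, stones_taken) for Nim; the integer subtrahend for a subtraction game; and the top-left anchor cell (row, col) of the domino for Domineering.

ply 1, V at #./#./##/../.. | V01=-1→##/##/##/../..; V30=+1→#./#./##/#./#.*; V31=+1→#./#./##/.#/.#
ply 2: #./#./##/#./#. is terminal -1 (H); from #./#./##/../.. depth 9

V's best at [#./#./##/../..]: V30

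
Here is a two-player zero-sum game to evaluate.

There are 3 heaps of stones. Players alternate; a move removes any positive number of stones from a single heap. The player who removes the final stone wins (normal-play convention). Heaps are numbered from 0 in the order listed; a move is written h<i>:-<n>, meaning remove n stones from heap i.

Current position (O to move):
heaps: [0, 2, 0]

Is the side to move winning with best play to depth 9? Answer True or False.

p1 O@[(0,2,0)]: h1:-1[(0,1,0)]-1 h1:-2[(0,0,0)]+1*
p2 X@[(0,0,0)] terminal -1; root [(0,2,0)] d9

O winning at [(0,2,0)]: True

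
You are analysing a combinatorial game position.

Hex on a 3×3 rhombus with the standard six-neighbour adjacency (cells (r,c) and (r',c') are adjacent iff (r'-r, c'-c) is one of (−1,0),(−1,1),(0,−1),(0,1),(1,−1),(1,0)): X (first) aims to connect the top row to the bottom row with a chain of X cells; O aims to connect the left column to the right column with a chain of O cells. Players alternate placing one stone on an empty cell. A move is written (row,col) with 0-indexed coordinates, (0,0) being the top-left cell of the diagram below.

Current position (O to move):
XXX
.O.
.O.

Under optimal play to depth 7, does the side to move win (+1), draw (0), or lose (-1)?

ply 1, O at XXX/.O./.O. | (1,0)=+1→XXX/OO./.O.*; (1,2)=+1→XXX/.OO/.O.; (2,0)=+1→XXX/.O./OO.; (2,2)=+1→XXX/.O./.OO
ply 2, X at XXX/OO./.O. | (1,2)=-1→XXX/OOX/.O.*; (2,0)=-1→XXX/OO./XO.; (2,2)=-1→XXX/OO./.OX
ply 3, O at XXX/OOX/.O. | (2,0)=-1→XXX/OOX/OO.; (2,2)=+1→XXX/OOX/.OO*
ply 4: XXX/OOX/.OO is terminal -1 (X); from XXX/.O./.O. depth 7

value(XXX/.O./.O., O) = +1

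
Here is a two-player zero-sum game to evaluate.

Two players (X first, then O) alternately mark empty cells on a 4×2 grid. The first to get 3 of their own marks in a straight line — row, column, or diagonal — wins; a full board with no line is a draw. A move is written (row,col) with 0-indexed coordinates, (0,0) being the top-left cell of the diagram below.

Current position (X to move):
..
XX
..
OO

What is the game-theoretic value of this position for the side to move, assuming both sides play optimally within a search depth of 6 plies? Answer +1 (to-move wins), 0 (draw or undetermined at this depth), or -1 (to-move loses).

value(../XX/../OO, X) = 0

[../XX/../OO] X move#1: (0,0):+0/X./XX/../OO*, (0,1):+0/.X/XX/../OO, (2,0):+0/../XX/X./OO, (2,1):+0/../XX/.X/OO
[X./XX/../OO] O move#2: (0,1):-1/XO/XX/../OO, (2,0):+0/X./XX/O./OO*, (2,1):-1/X./XX/.O/OO
[X./XX/O./OO] X move#3: (0,1):+0/XX/XX/O./OO*, (2,1):+0/X./XX/OX/OO
[XX/XX/O./OO] O move#4: (2,1):+0/XX/XX/OO/OO*
[XX/XX/OO/OO] end (terminal +0, X#5); searched ../XX/../OO to 6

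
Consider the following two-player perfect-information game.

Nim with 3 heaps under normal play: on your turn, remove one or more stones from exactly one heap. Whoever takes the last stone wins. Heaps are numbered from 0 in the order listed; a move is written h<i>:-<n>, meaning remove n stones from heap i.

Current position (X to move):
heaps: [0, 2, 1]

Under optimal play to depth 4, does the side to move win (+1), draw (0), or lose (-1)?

[(0,2,1)] X move#1: h1:-1:+1/(0,1,1)*, h1:-2:-1/(0,0,1), h2:-1:-1/(0,2,0)
[(0,1,1)] O move#2: h1:-1:-1/(0,0,1)*, h2:-1:-1/(0,1,0)
[(0,0,1)] X move#3: h2:-1:+1/(0,0,0)*
[(0,0,0)] end (terminal -1, O#4); searched (0,2,1) to 4

value((0,2,1), X) = +1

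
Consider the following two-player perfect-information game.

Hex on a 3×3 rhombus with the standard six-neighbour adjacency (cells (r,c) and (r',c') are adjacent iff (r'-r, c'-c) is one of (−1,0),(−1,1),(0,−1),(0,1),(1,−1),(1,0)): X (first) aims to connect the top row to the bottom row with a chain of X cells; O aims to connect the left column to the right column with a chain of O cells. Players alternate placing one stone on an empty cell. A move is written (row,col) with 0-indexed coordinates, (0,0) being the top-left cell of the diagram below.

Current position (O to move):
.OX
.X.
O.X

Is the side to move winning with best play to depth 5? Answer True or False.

p1 O@[.OX/.X./O.X]: (0,0)[OOX/.X./O.X]-1* (1,0)[.OX/OX./O.X]-1 (1,2)[.OX/.XO/O.X]-1 (2,1)[.OX/.X./OOX]-1
p2 X@[OOX/.X./O.X]: (1,0)[OOX/XX./O.X]+1* (1,2)[OOX/.XX/O.X]+1 (2,1)[OOX/.X./OXX]+1
p3 O@[OOX/XX./O.X]: (1,2)[OOX/XXO/O.X]-1* (2,1)[OOX/XX./OOX]-1
p4 X@[OOX/XXO/O.X]: (2,1)[OOX/XXO/OXX]+1*
p5 O@[OOX/XXO/OXX] terminal -1; root [.OX/.X./O.X] d5

O winning at [.OX/.X./O.X]: False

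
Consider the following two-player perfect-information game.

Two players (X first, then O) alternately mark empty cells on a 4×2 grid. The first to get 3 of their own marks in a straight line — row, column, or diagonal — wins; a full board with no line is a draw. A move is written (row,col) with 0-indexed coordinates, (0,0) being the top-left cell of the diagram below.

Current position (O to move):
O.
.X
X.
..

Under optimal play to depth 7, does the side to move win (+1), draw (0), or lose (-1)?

p1 O@[O./.X/X./..]: (0,1)[OO/.X/X./..]+0* (1,0)[O./OX/X./..]-1 (2,1)[O./.X/XO/..]+0 (3,0)[O./.X/X./O.]-1 (3,1)[O./.X/X./.O]+0
p2 X@[OO/.X/X./..]: (1,0)[OO/XX/X./..]+0* (2,1)[OO/.X/XX/..]+0 (3,0)[OO/.X/X./X.]+0 (3,1)[OO/.X/X./.X]+0
p3 O@[OO/XX/X./..]: (2,1)[OO/XX/XO/..]-1 (3,0)[OO/XX/X./O.]+0* (3,1)[OO/XX/X./.O]-1
p4 X@[OO/XX/X./O.]: (2,1)[OO/XX/XX/O.]+0* (3,1)[OO/XX/X./OX]+0
p5 O@[OO/XX/XX/O.]: (3,1)[OO/XX/XX/OO]+0*
p6 X@[OO/XX/XX/OO] terminal +0; root [O./.X/X./..] d7

value(O./.X/X./.., O) = 0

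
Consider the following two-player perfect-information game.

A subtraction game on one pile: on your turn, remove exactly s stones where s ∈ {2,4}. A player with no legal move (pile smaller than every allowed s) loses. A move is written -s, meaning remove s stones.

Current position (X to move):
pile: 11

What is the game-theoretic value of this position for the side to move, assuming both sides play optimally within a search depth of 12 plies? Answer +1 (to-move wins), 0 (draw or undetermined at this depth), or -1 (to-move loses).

p1 X@[11]: -2[9]-1 -4[7]+1*
p2 O@[7]: -2[5]-1* -4[3]-1
p3 X@[5]: -2[3]-1 -4[1]+1*
p4 O@[1] terminal -1; root [11] d12

value(11, X) = +1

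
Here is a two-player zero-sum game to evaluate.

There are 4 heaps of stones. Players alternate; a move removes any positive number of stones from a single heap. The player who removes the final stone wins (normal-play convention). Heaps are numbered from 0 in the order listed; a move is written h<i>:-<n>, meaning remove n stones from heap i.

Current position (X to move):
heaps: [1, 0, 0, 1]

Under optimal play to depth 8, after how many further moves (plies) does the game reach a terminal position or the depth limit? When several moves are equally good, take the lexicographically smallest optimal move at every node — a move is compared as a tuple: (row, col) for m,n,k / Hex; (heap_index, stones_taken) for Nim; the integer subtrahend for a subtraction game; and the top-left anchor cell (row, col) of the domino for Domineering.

PV length from [(1,0,0,1)]: 2 plies

ply 1, X at (1,0,0,1) | h0:-1=-1→(0,0,0,1)*; h3:-1=-1→(1,0,0,0)
ply 2, O at (0,0,0,1) | h3:-1=+1→(0,0,0,0)*
ply 3: (0,0,0,0) is terminal -1 (X); from (1,0,0,1) depth 8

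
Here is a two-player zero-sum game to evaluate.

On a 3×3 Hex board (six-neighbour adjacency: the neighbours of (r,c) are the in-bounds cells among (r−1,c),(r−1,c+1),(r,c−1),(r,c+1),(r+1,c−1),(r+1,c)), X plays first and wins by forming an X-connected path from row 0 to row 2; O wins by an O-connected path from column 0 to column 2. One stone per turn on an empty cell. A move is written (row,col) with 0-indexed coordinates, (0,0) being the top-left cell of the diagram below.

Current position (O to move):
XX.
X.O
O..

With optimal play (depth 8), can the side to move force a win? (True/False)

[XX./X.O/O..] O move#1: (0,2):+1/XXO/X.O/O..*, (1,1):+1/XX./XOO/O.., (2,1):+1/XX./X.O/OO., (2,2):+1/XX./X.O/O.O
[XXO/X.O/O..] X move#2: (1,1):-1/XXO/XXO/O..*, (2,1):-1/XXO/X.O/OX., (2,2):-1/XXO/X.O/O.X
[XXO/XXO/O..] O move#3: (2,1):+1/XXO/XXO/OO.*, (2,2):-1/XXO/XXO/O.O
[XXO/XXO/OO.] end (terminal -1, X#4); searched XX./X.O/O.. to 8

O winning at [XX./X.O/O..]: True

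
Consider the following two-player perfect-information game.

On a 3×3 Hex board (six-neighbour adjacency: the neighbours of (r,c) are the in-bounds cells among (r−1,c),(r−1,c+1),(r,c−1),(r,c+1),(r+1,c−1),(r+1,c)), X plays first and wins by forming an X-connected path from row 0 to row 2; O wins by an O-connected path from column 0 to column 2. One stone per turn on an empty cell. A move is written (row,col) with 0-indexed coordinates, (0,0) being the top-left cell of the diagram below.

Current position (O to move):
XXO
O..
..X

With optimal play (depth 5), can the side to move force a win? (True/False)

ply 1, O at XXO/O../..X | (1,1)=+1→XXO/OO./..X*; (1,2)=-1→XXO/O.O/..X; (2,0)=-1→XXO/O../O.X; (2,1)=-1→XXO/O../.OX
ply 2: XXO/OO./..X is terminal -1 (X); from XXO/O../..X depth 5

O winning at [XXO/O../..X]: True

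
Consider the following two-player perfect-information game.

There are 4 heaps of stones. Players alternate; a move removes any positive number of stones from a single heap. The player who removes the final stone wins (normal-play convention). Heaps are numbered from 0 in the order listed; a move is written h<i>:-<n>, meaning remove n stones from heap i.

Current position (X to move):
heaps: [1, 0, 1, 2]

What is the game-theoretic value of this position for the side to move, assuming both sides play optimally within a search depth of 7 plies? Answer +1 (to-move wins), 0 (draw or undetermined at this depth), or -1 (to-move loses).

[(1,0,1,2)] X move#1: h0:-1:-1/(0,0,1,2), h2:-1:-1/(1,0,0,2), h3:-1:-1/(1,0,1,1), h3:-2:+1/(1,0,1,0)*
[(1,0,1,0)] O move#2: h0:-1:-1/(0,0,1,0)*, h2:-1:-1/(1,0,0,0)
[(0,0,1,0)] X move#3: h2:-1:+1/(0,0,0,0)*
[(0,0,0,0)] end (terminal -1, O#4); searched (1,0,1,2) to 7

value((1,0,1,2), X) = +1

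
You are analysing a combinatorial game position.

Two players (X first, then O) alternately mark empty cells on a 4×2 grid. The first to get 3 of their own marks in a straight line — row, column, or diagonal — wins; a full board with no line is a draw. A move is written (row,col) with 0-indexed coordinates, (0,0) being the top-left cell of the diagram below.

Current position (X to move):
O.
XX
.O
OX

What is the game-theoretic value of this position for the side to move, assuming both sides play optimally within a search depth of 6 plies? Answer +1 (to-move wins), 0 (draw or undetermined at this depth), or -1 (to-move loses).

ply 1, X at O./XX/.O/OX | (0,1)=+0→OX/XX/.O/OX*; (2,0)=+0→O./XX/XO/OX
ply 2, O at OX/XX/.O/OX | (2,0)=+0→OX/XX/OO/OX*
ply 3: OX/XX/OO/OX is terminal +0 (X); from O./XX/.O/OX depth 6

value(O./XX/.O/OX, X) = 0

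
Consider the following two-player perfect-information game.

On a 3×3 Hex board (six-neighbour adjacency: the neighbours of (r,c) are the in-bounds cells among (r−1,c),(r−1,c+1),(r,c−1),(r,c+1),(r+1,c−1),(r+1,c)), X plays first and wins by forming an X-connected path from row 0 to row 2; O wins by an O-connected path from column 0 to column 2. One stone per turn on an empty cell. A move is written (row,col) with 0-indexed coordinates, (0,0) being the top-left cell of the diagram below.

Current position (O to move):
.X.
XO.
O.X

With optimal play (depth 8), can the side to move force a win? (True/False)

O winning at [.X./XO./O.X]: True

p1 O@[.X./XO./O.X]: (0,0)[OX./XO./O.X]+1* (0,2)[.XO/XO./O.X]+1 (1,2)[.X./XOO/O.X]+1 (2,1)[.X./XO./OOX]+1
p2 X@[OX./XO./O.X]: (0,2)[OXX/XO./O.X]-1* (1,2)[OX./XOX/O.X]-1 (2,1)[OX./XO./OXX]-1
p3 O@[OXX/XO./O.X]: (1,2)[OXX/XOO/O.X]+1* (2,1)[OXX/XO./OOX]-1
p4 X@[OXX/XOO/O.X] terminal -1; root [.X./XO./O.X] d8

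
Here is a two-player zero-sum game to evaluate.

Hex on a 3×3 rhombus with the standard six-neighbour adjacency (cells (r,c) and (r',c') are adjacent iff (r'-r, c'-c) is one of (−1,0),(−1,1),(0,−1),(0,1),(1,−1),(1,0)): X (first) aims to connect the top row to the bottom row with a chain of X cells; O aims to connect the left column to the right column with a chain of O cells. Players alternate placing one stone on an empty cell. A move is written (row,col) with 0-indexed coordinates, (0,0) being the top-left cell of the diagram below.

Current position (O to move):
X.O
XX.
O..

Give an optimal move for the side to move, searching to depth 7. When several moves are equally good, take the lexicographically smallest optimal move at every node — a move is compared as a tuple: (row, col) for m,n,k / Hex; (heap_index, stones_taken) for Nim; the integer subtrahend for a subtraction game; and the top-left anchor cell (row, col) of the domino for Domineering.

O's best at [X.O/XX./O..]: (2,1)

ply 1, O at X.O/XX./O.. | (0,1)=-1→XOO/XX./O..; (1,2)=-1→X.O/XXO/O..; (2,1)=+1→X.O/XX./OO.*; (2,2)=-1→X.O/XX./O.O
ply 2, X at X.O/XX./OO. | (0,1)=-1→XXO/XX./OO.*; (1,2)=-1→X.O/XXX/OO.; (2,2)=-1→X.O/XX./OOX
ply 3, O at XXO/XX./OO. | (1,2)=+1→XXO/XXO/OO.*; (2,2)=+1→XXO/XX./OOO
ply 4: XXO/XXO/OO. is terminal -1 (X); from X.O/XX./O.. depth 7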